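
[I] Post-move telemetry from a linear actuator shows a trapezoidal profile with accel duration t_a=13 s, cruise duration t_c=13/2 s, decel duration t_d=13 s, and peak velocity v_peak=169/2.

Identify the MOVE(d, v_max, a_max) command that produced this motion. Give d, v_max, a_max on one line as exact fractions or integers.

d=6591/4 v_max=169/2 a_max=13/2

a_max = (169/2)/13 = 13/2
d_a = ½·169/2·13 = 2197/4; d_c = 169/2·13/2 = 2197/4
d = 2·2197/4 + 2197/4 = 6591/4
t_c = 13/2 > 0 → v_max = v_peak = 169/2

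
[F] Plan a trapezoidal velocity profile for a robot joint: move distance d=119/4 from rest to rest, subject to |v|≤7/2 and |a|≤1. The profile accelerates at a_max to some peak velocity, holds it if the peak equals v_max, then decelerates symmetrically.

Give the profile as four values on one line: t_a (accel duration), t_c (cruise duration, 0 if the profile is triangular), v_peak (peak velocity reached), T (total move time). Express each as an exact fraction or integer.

t_a=7/2 t_c=5 v_peak=7/2 T=12

(v_max)²/a_max = (7/2)²/1 = 49/4
119/4 ≥ 49/4 so v_max reached
t_a = (7/2)/1 = 7/2; v_peak = 7/2
d_cruise = 119/4 − 49/4 = 35/2; t_c = (35/2)/(7/2) = 5
T = 2·7/2 + 5 = 12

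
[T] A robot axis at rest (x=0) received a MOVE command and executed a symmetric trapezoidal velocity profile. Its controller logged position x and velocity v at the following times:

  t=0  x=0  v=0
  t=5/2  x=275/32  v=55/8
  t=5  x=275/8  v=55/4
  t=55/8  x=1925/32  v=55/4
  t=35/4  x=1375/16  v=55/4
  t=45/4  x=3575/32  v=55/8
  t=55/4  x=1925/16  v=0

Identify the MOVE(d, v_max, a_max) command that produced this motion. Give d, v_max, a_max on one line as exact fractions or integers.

final state: t=55/4, x=1925/16, v=0 → d = 1925/16
a_max = (55/8−0)/(5/2−0) = 11/4
max v = 55/4 over t∈[5,35/4] → v_max = 55/4
check: 55/4·(5+15/4) = 1925/16 ✓

d=1925/16 v_max=55/4 a_max=11/4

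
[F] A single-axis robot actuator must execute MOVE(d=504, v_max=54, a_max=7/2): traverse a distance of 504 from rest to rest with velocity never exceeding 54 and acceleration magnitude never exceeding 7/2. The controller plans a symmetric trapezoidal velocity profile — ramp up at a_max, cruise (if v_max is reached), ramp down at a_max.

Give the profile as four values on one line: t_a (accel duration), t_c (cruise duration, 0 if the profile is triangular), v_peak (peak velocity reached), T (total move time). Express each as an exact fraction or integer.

(v_max)²/a_max = 54²/(7/2) = 5832/7
504 < 5832/7 → triangular
v_peak = √(504·7/2) = √1764 = 42
t_a = 42/(7/2) = 12; t_c = 0
T = 2·12 = 24

t_a=12 t_c=0 v_peak=42 T=24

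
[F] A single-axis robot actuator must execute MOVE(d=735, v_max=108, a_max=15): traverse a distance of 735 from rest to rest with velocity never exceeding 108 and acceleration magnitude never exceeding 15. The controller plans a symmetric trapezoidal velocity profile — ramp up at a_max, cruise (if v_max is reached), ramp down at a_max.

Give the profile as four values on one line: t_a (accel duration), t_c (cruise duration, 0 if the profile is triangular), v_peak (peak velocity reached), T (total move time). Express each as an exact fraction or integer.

t_a=7 t_c=0 v_peak=105 T=14

v_max²/a_max = 108²/15 = 3888/5
735 < 3888/5 → triangular
v_peak = √(735·15) = √11025 = 105
t_a = 105/15 = 7; t_c = 0
T = 2·7 = 14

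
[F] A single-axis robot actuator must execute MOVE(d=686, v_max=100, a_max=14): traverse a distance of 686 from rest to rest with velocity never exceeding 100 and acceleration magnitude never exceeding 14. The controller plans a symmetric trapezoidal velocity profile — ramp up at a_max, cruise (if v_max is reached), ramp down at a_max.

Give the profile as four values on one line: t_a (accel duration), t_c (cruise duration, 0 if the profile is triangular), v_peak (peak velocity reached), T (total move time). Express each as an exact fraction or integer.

(v_max)²/a_max = 100²/14 = 5000/7
686 < 5000/7 → triangular
v_peak = √(686·14) = √9604 = 98
t_a = 98/14 = 7; t_c = 0
T = 2·7 = 14

t_a=7 t_c=0 v_peak=98 T=14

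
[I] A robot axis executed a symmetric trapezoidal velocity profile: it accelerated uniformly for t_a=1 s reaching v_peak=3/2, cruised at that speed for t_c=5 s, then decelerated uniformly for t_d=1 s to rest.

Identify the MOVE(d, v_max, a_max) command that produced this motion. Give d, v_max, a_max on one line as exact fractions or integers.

a_max = (3/2)/1 = 3/2
d_a = ½·3/2·1 = 3/4; d_c = 3/2·5 = 15/2
d = 2·3/4 + 15/2 = 9
t_c = 5 > 0 → v_max = v_peak = 3/2

d=9 v_max=3/2 a_max=3/2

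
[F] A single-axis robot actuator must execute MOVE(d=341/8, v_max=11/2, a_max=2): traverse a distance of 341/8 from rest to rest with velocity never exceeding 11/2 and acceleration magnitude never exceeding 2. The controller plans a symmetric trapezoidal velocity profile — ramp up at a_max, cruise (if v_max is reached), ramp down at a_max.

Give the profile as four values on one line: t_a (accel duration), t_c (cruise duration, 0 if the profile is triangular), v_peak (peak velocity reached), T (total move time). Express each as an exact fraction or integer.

(v_max)²/a_max = (11/2)²/2 = 121/8
341/8 ≥ 121/8 ⇒ cruise phase
t_a = (11/2)/2 = 11/4; v_peak = 11/2
d_cruise = 341/8 − 121/8 = 55/2; t_c = (55/2)/(11/2) = 5
T = 2·11/4 + 5 = 21/2

t_a=11/4 t_c=5 v_peak=11/2 T=21/2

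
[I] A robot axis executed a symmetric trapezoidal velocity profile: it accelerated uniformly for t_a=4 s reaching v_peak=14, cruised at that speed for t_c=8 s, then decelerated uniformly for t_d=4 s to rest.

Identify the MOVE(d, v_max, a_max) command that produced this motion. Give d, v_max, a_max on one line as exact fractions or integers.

d=168 v_max=14 a_max=7/2

a_max = 14/4 = 7/2
d_a = ½·14·4 = 28; d_c = 14·8 = 112
d = 2·28 + 112 = 168
t_c = 8 > 0 so v_max = 14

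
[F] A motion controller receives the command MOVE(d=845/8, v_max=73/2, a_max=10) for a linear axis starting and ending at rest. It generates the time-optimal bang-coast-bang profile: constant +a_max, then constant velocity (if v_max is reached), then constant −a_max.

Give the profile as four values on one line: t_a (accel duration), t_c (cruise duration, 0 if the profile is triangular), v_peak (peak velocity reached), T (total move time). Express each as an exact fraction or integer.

t_a=13/4 t_c=0 v_peak=65/2 T=13/2

(v_max)²/a_max = (73/2)²/10 = 5329/40
845/8 < 5329/40 ⇒ no cruise
v_peak = √(845/8·10) = √(4225/4) = 65/2
t_a = (65/2)/10 = 13/4; t_c = 0
T = 2·13/4 = 13/2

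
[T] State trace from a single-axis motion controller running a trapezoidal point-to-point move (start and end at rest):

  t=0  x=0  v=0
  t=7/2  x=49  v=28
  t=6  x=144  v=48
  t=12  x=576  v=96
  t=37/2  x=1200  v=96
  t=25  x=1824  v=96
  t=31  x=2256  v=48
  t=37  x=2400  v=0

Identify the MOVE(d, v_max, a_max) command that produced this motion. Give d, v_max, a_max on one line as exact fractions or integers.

d=2400 v_max=96 a_max=8

final state: t=37, x=2400, v=0 → d = 2400
a_max = (28−0)/(7/2−0) = 8
max v = 96 over t∈[12,25] → v_max = 96
check: 96·(12+13) = 2400 ✓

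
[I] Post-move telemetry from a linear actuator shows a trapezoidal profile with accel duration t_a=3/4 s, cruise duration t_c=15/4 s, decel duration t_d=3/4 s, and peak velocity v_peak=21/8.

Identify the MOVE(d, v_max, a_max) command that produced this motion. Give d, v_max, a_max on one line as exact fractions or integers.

d=189/16 v_max=21/8 a_max=7/2

a_max = (21/8)/(3/4) = 7/2
d_a = ½·21/8·3/4 = 63/64; d_c = 21/8·15/4 = 315/32
d = 2·63/64 + 315/32 = 189/16
t_c = 15/4 > 0 so v_max = 21/8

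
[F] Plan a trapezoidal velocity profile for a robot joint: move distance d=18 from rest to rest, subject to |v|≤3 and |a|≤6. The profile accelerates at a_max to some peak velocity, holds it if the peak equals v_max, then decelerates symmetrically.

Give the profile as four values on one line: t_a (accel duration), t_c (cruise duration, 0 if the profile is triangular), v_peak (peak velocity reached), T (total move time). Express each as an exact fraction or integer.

v_max²/a_max = 3²/6 = 3/2
18 ≥ 3/2 ⇒ cruise phase
t_a = 3/6 = 1/2; v_peak = 3
d_cruise = 18 − 3/2 = 33/2; t_c = (33/2)/3 = 11/2
T = 2·1/2 + 11/2 = 13/2

t_a=1/2 t_c=11/2 v_peak=3 T=13/2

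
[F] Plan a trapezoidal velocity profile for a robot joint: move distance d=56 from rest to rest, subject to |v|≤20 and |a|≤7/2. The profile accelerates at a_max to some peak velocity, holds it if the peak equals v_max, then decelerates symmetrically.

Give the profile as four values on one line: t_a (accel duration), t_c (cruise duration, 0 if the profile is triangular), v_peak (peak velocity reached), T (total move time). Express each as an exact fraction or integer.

(v_max)²/a_max = 20²/(7/2) = 800/7
56 < 800/7 so t_c = 0
v_peak = √(56·7/2) = √196 = 14
t_a = 14/(7/2) = 4; t_c = 0
T = 2·4 = 8

t_a=4 t_c=0 v_peak=14 T=8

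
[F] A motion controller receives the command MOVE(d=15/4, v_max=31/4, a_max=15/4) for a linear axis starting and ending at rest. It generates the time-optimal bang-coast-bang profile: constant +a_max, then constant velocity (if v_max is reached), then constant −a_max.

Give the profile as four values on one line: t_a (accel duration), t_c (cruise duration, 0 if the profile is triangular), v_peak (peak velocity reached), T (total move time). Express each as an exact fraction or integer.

t_a=1 t_c=0 v_peak=15/4 T=2

(v_max)²/a_max = (31/4)²/(15/4) = 961/60
15/4 < 961/60 → triangular
v_peak = √(15/4·15/4) = √(225/16) = 15/4
t_a = (15/4)/(15/4) = 1; t_c = 0
T = 2·1 = 2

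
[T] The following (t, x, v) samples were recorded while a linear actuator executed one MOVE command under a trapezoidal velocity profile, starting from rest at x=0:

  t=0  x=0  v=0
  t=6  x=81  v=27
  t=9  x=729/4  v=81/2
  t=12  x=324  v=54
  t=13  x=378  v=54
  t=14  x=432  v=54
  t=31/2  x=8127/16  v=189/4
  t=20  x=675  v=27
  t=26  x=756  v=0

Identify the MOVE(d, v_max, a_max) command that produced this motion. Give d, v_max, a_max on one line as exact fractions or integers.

d=756 v_max=54 a_max=9/2

final state: t=26, x=756, v=0 → d = 756
a_max = (27−0)/(6−0) = 9/2
max v = 54 over t∈[12,14] → v_max = 54
check: 54·(12+2) = 756 ✓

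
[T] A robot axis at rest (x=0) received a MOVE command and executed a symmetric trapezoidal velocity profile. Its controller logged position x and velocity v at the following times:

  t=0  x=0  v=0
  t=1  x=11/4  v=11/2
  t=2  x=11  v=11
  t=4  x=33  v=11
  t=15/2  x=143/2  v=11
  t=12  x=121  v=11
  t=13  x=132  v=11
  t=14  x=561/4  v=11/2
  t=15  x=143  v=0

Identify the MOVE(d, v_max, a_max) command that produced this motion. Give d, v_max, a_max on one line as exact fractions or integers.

d=143 v_max=11 a_max=11/2

final state: t=15, x=143, v=0 → d = 143
a_max = (11/2−0)/(1−0) = 11/2
max v = 11 over t∈[2,13] → v_max = 11
check: 11·(2+11) = 143 ✓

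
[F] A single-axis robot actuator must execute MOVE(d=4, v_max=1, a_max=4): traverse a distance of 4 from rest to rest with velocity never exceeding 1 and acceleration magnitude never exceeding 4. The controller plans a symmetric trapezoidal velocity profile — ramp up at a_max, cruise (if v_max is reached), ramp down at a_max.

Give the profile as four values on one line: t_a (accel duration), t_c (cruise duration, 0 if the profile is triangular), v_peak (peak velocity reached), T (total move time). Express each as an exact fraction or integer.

(v_max)²/a_max = 1²/4 = 1/4
4 ≥ 1/4 ⇒ cruise phase
t_a = 1/4; v_peak = 1
d_cruise = 4 − 1/4 = 15/4; t_c = (15/4)/1 = 15/4
T = 2·1/4 + 15/4 = 17/4

t_a=1/4 t_c=15/4 v_peak=1 T=17/4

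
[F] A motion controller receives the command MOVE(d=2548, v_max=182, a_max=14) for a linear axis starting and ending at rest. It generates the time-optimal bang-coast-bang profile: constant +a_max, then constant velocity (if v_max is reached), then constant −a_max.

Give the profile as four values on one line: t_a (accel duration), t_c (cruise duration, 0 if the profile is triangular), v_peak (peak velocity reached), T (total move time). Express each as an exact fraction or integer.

t_a=13 t_c=1 v_peak=182 T=27

v_max²/a_max = 182²/14 = 2366
2548 ≥ 2366 ⇒ cruise phase
t_a = 182/14 = 13; v_peak = 182
d_cruise = 2548 − 2366 = 182; t_c = 182/182 = 1
T = 2·13 + 1 = 27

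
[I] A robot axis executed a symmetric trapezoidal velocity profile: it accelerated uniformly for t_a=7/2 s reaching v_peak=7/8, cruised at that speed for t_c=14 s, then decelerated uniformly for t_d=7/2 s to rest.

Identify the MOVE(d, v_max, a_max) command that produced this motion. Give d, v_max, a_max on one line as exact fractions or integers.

d=245/16 v_max=7/8 a_max=1/4

a_max = (7/8)/(7/2) = 1/4
d_a = ½·7/8·7/2 = 49/32; d_c = 7/8·14 = 49/4
d = 2·49/32 + 49/4 = 245/16
t_c = 14 > 0 ⇒ limit active, v_max = 7/8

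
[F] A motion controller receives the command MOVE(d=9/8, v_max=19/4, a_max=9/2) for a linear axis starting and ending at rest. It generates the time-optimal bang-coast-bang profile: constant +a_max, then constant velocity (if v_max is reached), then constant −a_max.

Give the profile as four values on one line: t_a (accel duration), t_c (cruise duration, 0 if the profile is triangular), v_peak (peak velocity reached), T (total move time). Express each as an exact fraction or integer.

v_max²/a_max = (19/4)²/(9/2) = 361/72
9/8 < 361/72 ⇒ no cruise
v_peak = √(9/8·9/2) = √(81/16) = 9/4
t_a = (9/4)/(9/2) = 1/2; t_c = 0
T = 2·1/2 = 1

t_a=1/2 t_c=0 v_peak=9/4 T=1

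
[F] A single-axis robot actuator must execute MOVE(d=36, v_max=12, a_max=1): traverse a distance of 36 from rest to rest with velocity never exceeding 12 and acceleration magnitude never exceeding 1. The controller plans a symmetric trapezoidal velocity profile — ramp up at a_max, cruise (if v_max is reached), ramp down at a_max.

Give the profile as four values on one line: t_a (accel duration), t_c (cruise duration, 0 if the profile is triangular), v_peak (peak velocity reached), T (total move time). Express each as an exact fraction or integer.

t_a=6 t_c=0 v_peak=6 T=12

vₘ²/aₘ = 12²/1 = 144
36 < 144 so t_c = 0
v_peak = √(36·1) = √36 = 6
t_a = 6/1 = 6; t_c = 0
T = 2·6 = 12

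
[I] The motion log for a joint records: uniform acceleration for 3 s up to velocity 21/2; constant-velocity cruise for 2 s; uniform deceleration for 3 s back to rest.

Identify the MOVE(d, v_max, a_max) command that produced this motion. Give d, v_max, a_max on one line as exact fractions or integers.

a_max = (21/2)/3 = 7/2
d_a = ½·21/2·3 = 63/4; d_c = 21/2·2 = 21
d = 2·63/4 + 21 = 105/2
t_c = 2 > 0 so v_max = 21/2

d=105/2 v_max=21/2 a_max=7/2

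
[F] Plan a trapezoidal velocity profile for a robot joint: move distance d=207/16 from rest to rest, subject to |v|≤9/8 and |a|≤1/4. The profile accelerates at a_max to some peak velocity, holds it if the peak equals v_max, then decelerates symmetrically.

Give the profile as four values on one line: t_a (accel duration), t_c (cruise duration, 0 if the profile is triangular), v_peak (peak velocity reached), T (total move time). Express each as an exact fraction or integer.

t_a=9/2 t_c=7 v_peak=9/8 T=16

v_max²/a_max = (9/8)²/(1/4) = 81/16
207/16 ≥ 81/16 ⇒ cruise phase
t_a = (9/8)/(1/4) = 9/2; v_peak = 9/8
d_cruise = 207/16 − 81/16 = 63/8; t_c = (63/8)/(9/8) = 7
T = 2·9/2 + 7 = 16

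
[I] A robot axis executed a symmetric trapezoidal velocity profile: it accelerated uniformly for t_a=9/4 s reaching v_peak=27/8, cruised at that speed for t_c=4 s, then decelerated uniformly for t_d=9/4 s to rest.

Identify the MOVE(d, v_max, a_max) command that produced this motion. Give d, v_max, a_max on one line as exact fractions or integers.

a_max = (27/8)/(9/4) = 3/2
d_a = ½·27/8·9/4 = 243/64; d_c = 27/8·4 = 27/2
d = 2·243/64 + 27/2 = 675/32
t_c = 4 > 0 so v_max = 27/8

d=675/32 v_max=27/8 a_max=3/2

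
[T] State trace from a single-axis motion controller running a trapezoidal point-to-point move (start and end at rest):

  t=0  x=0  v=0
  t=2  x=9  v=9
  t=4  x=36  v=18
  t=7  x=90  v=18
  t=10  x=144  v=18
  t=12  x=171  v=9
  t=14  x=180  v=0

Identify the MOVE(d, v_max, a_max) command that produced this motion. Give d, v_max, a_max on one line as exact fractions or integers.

final state: t=14, x=180, v=0 → d = 180
a_max = (9−0)/(2−0) = 9/2
max v = 18 over t∈[4,10] → v_max = 18
check: 18·(4+6) = 180 ✓

d=180 v_max=18 a_max=9/2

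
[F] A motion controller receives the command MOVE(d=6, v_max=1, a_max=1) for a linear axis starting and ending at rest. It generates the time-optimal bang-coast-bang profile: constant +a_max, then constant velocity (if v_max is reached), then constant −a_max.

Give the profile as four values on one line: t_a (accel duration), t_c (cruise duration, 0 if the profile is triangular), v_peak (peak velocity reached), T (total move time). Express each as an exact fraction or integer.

t_a=1 t_c=5 v_peak=1 T=7

(v_max)²/a_max = 1²/1 = 1
6 ≥ 1 ⇒ cruise phase
t_a = 1/1 = 1; v_peak = 1
d_cruise = 6 − 1 = 5; t_c = 5/1 = 5
T = 2·1 + 5 = 7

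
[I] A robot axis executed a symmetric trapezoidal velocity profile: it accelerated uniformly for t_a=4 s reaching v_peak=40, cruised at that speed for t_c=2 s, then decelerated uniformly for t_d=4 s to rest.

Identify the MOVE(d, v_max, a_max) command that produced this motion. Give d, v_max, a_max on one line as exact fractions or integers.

d=240 v_max=40 a_max=10

a_max = 40/4 = 10
d_a = ½·40·4 = 80; d_c = 40·2 = 80
d = 2·80 + 80 = 240
t_c = 2 > 0 so v_max = 40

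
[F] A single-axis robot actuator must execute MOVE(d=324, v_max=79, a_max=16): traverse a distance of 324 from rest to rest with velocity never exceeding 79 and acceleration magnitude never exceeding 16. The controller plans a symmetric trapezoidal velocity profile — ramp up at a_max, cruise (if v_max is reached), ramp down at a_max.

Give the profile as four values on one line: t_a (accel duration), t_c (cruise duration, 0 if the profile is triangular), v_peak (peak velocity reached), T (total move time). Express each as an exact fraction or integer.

t_a=9/2 t_c=0 v_peak=72 T=9

(v_max)²/a_max = 79²/16 = 6241/16
324 < 6241/16 ⇒ no cruise
v_peak = √(324·16) = √5184 = 72
t_a = 72/16 = 9/2; t_c = 0
T = 2·9/2 = 9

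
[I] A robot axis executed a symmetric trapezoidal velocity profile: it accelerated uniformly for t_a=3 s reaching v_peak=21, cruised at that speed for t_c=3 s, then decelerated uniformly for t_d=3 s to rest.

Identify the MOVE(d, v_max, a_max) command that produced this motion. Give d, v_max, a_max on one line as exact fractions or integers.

d=126 v_max=21 a_max=7

a_max = 21/3 = 7
d_a = ½·21·3 = 63/2; d_c = 21·3 = 63
d = 2·63/2 + 63 = 126
t_c = 3 > 0 → v_max = v_peak = 21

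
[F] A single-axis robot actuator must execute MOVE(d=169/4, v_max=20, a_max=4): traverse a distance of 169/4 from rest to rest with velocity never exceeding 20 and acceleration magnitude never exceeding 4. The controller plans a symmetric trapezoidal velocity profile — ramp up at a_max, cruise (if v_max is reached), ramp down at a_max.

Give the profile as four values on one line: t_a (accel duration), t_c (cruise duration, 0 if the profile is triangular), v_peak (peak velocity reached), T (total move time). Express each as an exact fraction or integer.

v_max²/a_max = 20²/4 = 100
169/4 < 100 so t_c = 0
v_peak = √(169/4·4) = √169 = 13
t_a = 13/4; t_c = 0
T = 2·13/4 = 13/2

t_a=13/4 t_c=0 v_peak=13 T=13/2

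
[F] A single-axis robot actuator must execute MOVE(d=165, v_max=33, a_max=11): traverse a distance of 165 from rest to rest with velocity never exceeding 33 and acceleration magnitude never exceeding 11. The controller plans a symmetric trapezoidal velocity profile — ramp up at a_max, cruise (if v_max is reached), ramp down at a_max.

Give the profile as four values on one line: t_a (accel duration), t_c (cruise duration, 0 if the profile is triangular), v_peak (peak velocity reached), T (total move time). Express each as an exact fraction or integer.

(v_max)²/a_max = 33²/11 = 99
165 ≥ 99 ⇒ cruise phase
t_a = 33/11 = 3; v_peak = 33
d_cruise = 165 − 99 = 66; t_c = 66/33 = 2
T = 2·3 + 2 = 8

t_a=3 t_c=2 v_peak=33 T=8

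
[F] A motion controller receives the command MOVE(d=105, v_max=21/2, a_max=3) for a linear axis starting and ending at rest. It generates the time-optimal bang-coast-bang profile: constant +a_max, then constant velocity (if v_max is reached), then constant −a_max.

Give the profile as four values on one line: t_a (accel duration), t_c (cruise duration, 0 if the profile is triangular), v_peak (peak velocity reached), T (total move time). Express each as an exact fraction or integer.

(v_max)²/a_max = (21/2)²/3 = 147/4
105 ≥ 147/4 ⇒ cruise phase
t_a = (21/2)/3 = 7/2; v_peak = 21/2
d_cruise = 105 − 147/4 = 273/4; t_c = (273/4)/(21/2) = 13/2
T = 2·7/2 + 13/2 = 27/2

t_a=7/2 t_c=13/2 v_peak=21/2 T=27/2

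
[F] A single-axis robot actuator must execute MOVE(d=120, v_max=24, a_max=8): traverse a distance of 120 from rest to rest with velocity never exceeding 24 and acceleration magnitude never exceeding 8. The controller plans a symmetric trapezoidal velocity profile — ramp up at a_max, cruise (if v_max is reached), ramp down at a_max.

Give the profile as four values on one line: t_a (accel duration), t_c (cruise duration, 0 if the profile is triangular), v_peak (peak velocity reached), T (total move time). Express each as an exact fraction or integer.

v_max²/a_max = 24²/8 = 72
120 ≥ 72 so v_max reached
t_a = 24/8 = 3; v_peak = 24
d_cruise = 120 − 72 = 48; t_c = 48/24 = 2
T = 2·3 + 2 = 8

t_a=3 t_c=2 v_peak=24 T=8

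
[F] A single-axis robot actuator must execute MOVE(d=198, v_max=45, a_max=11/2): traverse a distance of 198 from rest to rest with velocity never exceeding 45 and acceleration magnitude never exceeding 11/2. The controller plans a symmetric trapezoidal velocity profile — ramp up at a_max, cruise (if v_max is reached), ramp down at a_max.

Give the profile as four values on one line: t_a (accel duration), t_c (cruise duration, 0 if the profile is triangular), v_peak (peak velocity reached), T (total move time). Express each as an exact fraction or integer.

vₘ²/aₘ = 45²/(11/2) = 4050/11
198 < 4050/11 ⇒ no cruise
v_peak = √(198·11/2) = √1089 = 33
t_a = 33/(11/2) = 6; t_c = 0
T = 2·6 = 12

t_a=6 t_c=0 v_peak=33 T=12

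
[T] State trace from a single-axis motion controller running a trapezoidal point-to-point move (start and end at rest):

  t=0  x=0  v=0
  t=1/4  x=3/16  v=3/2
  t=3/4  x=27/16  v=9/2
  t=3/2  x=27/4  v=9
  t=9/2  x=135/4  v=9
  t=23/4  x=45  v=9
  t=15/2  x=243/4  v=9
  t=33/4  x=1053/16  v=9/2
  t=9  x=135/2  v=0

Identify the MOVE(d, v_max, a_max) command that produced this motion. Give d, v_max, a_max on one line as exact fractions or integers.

d=135/2 v_max=9 a_max=6

final state: t=9, x=135/2, v=0 → d = 135/2
a_max = (3/2−0)/(1/4−0) = 6
max v = 9 over t∈[3/2,15/2] → v_max = 9
check: 9·(3/2+6) = 135/2 ✓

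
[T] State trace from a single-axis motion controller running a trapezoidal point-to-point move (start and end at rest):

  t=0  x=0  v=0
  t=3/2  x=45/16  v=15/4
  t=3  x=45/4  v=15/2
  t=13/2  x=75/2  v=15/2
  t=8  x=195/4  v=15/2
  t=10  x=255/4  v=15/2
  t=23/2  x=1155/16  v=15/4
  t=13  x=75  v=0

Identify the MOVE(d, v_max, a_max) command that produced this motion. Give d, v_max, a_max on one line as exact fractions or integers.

final state: t=13, x=75, v=0 → d = 75
a_max = (15/4−0)/(3/2−0) = 5/2
max v = 15/2 over t∈[3,10] → v_max = 15/2
check: 15/2·(3+7) = 75 ✓

d=75 v_max=15/2 a_max=5/2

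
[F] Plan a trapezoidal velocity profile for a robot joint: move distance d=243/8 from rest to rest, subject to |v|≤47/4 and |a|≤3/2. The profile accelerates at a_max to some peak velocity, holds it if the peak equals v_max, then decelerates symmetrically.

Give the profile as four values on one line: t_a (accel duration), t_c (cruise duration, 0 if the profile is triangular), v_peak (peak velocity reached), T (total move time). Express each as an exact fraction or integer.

vₘ²/aₘ = (47/4)²/(3/2) = 2209/24
243/8 < 2209/24 ⇒ no cruise
v_peak = √(243/8·3/2) = √(729/16) = 27/4
t_a = (27/4)/(3/2) = 9/2; t_c = 0
T = 2·9/2 = 9

t_a=9/2 t_c=0 v_peak=27/4 T=9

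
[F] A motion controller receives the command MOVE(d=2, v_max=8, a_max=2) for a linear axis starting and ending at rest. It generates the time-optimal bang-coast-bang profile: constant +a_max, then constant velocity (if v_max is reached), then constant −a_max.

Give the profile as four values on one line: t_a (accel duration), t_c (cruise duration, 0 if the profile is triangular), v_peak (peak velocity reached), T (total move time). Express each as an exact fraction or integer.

t_a=1 t_c=0 v_peak=2 T=2

vₘ²/aₘ = 8²/2 = 32
2 < 32 so t_c = 0
v_peak = √(2·2) = √4 = 2
t_a = 2/2 = 1; t_c = 0
T = 2·1 = 2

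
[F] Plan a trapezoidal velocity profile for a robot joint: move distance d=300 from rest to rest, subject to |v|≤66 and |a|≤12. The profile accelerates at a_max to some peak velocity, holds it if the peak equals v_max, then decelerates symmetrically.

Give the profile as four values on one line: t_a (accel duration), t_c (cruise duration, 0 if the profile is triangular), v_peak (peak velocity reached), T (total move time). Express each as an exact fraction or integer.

(v_max)²/a_max = 66²/12 = 363
300 < 363 so t_c = 0
v_peak = √(300·12) = √3600 = 60
t_a = 60/12 = 5; t_c = 0
T = 2·5 = 10

t_a=5 t_c=0 v_peak=60 T=10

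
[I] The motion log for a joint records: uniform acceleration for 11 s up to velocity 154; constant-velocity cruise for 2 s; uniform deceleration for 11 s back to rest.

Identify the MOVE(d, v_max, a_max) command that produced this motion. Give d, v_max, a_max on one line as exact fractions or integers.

d=2002 v_max=154 a_max=14

a_max = 154/11 = 14
d_a = ½·154·11 = 847; d_c = 154·2 = 308
d = 2·847 + 308 = 2002
t_c = 2 > 0 ⇒ limit active, v_max = 154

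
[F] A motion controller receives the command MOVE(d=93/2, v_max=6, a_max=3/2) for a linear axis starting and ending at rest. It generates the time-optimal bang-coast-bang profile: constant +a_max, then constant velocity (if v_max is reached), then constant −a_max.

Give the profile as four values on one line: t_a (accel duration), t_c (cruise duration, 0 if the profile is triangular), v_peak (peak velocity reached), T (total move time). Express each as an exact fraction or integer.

vₘ²/aₘ = 6²/(3/2) = 24
93/2 ≥ 24 ⇒ cruise phase
t_a = 6/(3/2) = 4; v_peak = 6
d_cruise = 93/2 − 24 = 45/2; t_c = (45/2)/6 = 15/4
T = 2·4 + 15/4 = 47/4

t_a=4 t_c=15/4 v_peak=6 T=47/4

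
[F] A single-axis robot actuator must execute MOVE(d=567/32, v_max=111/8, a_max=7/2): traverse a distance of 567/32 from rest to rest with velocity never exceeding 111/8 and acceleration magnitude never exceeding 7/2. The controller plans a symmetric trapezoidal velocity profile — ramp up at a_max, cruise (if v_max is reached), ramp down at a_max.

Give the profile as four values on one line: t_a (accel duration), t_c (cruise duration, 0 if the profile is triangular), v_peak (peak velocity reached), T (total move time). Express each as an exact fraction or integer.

vₘ²/aₘ = (111/8)²/(7/2) = 12321/224
567/32 < 12321/224 ⇒ no cruise
v_peak = √(567/32·7/2) = √(3969/64) = 63/8
t_a = (63/8)/(7/2) = 9/4; t_c = 0
T = 2·9/4 = 9/2

t_a=9/4 t_c=0 v_peak=63/8 T=9/2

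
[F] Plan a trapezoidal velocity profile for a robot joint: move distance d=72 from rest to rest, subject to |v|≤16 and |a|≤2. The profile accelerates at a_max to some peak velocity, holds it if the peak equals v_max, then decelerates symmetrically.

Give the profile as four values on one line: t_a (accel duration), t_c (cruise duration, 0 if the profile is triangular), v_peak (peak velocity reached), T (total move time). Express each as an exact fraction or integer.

t_a=6 t_c=0 v_peak=12 T=12

vₘ²/aₘ = 16²/2 = 128
72 < 128 so t_c = 0
v_peak = √(72·2) = √144 = 12
t_a = 12/2 = 6; t_c = 0
T = 2·6 = 12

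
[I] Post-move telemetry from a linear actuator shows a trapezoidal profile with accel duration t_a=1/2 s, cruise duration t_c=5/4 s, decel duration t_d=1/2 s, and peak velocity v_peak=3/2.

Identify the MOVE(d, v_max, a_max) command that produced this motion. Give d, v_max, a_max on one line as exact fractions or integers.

a_max = (3/2)/(1/2) = 3
d_a = ½·3/2·1/2 = 3/8; d_c = 3/2·5/4 = 15/8
d = 2·3/8 + 15/8 = 21/8
t_c = 5/4 > 0 → v_max = v_peak = 3/2

d=21/8 v_max=3/2 a_max=3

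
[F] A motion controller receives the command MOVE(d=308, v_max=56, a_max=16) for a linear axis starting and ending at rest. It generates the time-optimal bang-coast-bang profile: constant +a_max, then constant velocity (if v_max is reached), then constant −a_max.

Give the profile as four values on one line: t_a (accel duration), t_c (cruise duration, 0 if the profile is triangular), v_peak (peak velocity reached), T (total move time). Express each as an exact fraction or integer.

t_a=7/2 t_c=2 v_peak=56 T=9

(v_max)²/a_max = 56²/16 = 196
308 ≥ 196 ⇒ cruise phase
t_a = 56/16 = 7/2; v_peak = 56
d_cruise = 308 − 196 = 112; t_c = 112/56 = 2
T = 2·7/2 + 2 = 9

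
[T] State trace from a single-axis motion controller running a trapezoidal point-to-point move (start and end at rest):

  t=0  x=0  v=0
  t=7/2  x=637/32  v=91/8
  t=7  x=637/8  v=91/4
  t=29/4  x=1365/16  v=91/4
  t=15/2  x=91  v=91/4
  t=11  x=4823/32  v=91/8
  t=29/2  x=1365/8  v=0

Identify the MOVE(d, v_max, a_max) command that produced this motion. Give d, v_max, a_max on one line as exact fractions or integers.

final state: t=29/2, x=1365/8, v=0 → d = 1365/8
a_max = (91/8−0)/(7/2−0) = 13/4
max v = 91/4 over t∈[7,15/2] → v_max = 91/4
check: 91/4·(7+1/2) = 1365/8 ✓

d=1365/8 v_max=91/4 a_max=13/4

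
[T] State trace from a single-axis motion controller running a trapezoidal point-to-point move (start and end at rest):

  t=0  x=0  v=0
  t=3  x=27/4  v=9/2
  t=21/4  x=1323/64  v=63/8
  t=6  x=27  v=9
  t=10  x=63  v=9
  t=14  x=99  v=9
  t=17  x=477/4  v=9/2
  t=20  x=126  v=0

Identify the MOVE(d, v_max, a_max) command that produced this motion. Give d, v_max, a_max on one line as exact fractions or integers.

d=126 v_max=9 a_max=3/2

final state: t=20, x=126, v=0 → d = 126
a_max = (9/2−0)/(3−0) = 3/2
max v = 9 over t∈[6,14] → v_max = 9
check: 9·(6+8) = 126 ✓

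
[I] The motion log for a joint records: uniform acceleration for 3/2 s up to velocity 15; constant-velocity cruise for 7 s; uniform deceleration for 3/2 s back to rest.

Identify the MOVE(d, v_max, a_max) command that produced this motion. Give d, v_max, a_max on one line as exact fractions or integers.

d=255/2 v_max=15 a_max=10

a_max = 15/(3/2) = 10
d_a = ½·15·3/2 = 45/4; d_c = 15·7 = 105
d = 2·45/4 + 105 = 255/2
t_c = 7 > 0 so v_max = 15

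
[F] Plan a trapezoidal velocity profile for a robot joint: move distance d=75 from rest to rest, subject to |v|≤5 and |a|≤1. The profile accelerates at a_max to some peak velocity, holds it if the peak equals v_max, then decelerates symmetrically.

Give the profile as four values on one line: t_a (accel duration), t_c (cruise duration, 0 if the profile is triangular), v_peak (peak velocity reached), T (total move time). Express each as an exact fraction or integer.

vₘ²/aₘ = 5²/1 = 25
75 ≥ 25 so v_max reached
t_a = 5/1 = 5; v_peak = 5
d_cruise = 75 − 25 = 50; t_c = 50/5 = 10
T = 2·5 + 10 = 20

t_a=5 t_c=10 v_peak=5 T=20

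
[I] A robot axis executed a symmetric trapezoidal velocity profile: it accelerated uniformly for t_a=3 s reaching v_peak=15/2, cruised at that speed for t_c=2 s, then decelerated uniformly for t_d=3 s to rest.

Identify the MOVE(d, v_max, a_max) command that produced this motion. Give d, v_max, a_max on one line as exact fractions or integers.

d=75/2 v_max=15/2 a_max=5/2

a_max = (15/2)/3 = 5/2
d_a = ½·15/2·3 = 45/4; d_c = 15/2·2 = 15
d = 2·45/4 + 15 = 75/2
t_c = 2 > 0 so v_max = 15/2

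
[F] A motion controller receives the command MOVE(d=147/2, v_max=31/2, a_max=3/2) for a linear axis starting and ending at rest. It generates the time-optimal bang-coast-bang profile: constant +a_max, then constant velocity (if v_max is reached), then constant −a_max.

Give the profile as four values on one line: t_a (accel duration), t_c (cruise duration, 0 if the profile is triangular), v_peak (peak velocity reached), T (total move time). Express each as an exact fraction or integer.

vₘ²/aₘ = (31/2)²/(3/2) = 961/6
147/2 < 961/6 → triangular
v_peak = √(147/2·3/2) = √(441/4) = 21/2
t_a = (21/2)/(3/2) = 7; t_c = 0
T = 2·7 = 14

t_a=7 t_c=0 v_peak=21/2 T=14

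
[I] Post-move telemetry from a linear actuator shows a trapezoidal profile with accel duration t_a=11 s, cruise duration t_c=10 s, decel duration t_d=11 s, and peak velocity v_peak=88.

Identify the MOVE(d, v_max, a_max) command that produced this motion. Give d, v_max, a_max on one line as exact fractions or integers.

a_max = 88/11 = 8
d_a = ½·88·11 = 484; d_c = 88·10 = 880
d = 2·484 + 880 = 1848
t_c = 10 > 0 so v_max = 88

d=1848 v_max=88 a_max=8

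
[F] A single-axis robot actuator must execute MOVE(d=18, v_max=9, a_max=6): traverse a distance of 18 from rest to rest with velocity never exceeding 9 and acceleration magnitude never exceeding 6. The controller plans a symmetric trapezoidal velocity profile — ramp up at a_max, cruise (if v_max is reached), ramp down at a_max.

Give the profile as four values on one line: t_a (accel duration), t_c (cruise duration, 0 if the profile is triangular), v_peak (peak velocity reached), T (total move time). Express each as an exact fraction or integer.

vₘ²/aₘ = 9²/6 = 27/2
18 ≥ 27/2 so v_max reached
t_a = 9/6 = 3/2; v_peak = 9
d_cruise = 18 − 27/2 = 9/2; t_c = (9/2)/9 = 1/2
T = 2·3/2 + 1/2 = 7/2

t_a=3/2 t_c=1/2 v_peak=9 T=7/2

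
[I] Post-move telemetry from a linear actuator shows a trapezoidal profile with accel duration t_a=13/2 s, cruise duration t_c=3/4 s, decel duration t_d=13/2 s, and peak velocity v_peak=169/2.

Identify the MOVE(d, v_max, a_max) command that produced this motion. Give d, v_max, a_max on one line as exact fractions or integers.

a_max = (169/2)/(13/2) = 13
d_a = ½·169/2·13/2 = 2197/8; d_c = 169/2·3/4 = 507/8
d = 2·2197/8 + 507/8 = 4901/8
t_c = 3/4 > 0 so v_max = 169/2

d=4901/8 v_max=169/2 a_max=13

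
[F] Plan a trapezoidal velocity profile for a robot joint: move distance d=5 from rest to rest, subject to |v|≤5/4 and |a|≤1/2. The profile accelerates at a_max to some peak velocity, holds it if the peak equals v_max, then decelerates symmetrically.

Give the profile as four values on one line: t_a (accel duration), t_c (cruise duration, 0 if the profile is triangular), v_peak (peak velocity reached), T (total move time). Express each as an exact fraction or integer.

v_max²/a_max = (5/4)²/(1/2) = 25/8
5 ≥ 25/8 ⇒ cruise phase
t_a = (5/4)/(1/2) = 5/2; v_peak = 5/4
d_cruise = 5 − 25/8 = 15/8; t_c = (15/8)/(5/4) = 3/2
T = 2·5/2 + 3/2 = 13/2

t_a=5/2 t_c=3/2 v_peak=5/4 T=13/2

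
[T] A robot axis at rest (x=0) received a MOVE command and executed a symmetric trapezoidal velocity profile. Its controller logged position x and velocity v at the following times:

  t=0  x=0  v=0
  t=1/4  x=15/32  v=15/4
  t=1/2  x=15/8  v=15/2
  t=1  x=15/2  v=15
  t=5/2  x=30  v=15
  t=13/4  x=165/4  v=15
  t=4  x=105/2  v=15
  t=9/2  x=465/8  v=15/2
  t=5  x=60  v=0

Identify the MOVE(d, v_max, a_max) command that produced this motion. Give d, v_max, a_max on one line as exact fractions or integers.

final state: t=5, x=60, v=0 → d = 60
a_max = (15/4−0)/(1/4−0) = 15
max v = 15 over t∈[1,4] → v_max = 15
check: 15·(1+3) = 60 ✓

d=60 v_max=15 a_max=15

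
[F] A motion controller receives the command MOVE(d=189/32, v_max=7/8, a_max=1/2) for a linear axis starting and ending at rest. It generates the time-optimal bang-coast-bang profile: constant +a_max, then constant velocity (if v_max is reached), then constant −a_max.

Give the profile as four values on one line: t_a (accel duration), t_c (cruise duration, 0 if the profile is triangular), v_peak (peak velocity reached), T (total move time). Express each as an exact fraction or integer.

vₘ²/aₘ = (7/8)²/(1/2) = 49/32
189/32 ≥ 49/32 → trapezoidal
t_a = (7/8)/(1/2) = 7/4; v_peak = 7/8
d_cruise = 189/32 − 49/32 = 35/8; t_c = (35/8)/(7/8) = 5
T = 2·7/4 + 5 = 17/2

t_a=7/4 t_c=5 v_peak=7/8 T=17/2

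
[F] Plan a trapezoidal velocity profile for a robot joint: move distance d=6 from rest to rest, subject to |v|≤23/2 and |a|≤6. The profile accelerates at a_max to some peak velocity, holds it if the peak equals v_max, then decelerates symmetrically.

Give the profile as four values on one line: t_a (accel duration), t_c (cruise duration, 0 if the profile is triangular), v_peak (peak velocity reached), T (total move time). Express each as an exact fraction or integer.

t_a=1 t_c=0 v_peak=6 T=2

vₘ²/aₘ = (23/2)²/6 = 529/24
6 < 529/24 → triangular
v_peak = √(6·6) = √36 = 6
t_a = 6/6 = 1; t_c = 0
T = 2·1 = 2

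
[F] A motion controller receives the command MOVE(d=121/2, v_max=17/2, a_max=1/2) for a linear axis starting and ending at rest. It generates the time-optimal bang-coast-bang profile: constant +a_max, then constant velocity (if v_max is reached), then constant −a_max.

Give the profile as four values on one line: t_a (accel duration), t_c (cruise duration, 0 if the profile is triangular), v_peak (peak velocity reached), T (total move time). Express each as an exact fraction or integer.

t_a=11 t_c=0 v_peak=11/2 T=22

vₘ²/aₘ = (17/2)²/(1/2) = 289/2
121/2 < 289/2 ⇒ no cruise
v_peak = √(121/2·1/2) = √(121/4) = 11/2
t_a = (11/2)/(1/2) = 11; t_c = 0
T = 2·11 = 22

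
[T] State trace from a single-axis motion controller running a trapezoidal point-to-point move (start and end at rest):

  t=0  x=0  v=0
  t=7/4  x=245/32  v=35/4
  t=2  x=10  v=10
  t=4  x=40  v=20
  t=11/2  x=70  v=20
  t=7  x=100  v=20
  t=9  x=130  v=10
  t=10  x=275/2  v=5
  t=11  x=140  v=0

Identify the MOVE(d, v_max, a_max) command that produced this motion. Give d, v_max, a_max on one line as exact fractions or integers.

d=140 v_max=20 a_max=5

final state: t=11, x=140, v=0 → d = 140
a_max = (35/4−0)/(7/4−0) = 5
max v = 20 over t∈[4,7] → v_max = 20
check: 20·(4+3) = 140 ✓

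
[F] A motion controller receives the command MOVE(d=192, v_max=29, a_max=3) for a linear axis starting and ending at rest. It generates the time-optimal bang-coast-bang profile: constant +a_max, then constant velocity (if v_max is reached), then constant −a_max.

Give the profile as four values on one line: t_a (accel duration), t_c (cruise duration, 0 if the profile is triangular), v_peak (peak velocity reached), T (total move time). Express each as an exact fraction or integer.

(v_max)²/a_max = 29²/3 = 841/3
192 < 841/3 → triangular
v_peak = √(192·3) = √576 = 24
t_a = 24/3 = 8; t_c = 0
T = 2·8 = 16

t_a=8 t_c=0 v_peak=24 T=16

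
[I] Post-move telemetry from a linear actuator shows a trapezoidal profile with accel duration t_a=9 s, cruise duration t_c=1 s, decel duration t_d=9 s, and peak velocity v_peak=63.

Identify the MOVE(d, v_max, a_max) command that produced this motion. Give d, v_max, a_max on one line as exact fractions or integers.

d=630 v_max=63 a_max=7

a_max = 63/9 = 7
d_a = ½·63·9 = 567/2; d_c = 63·1 = 63
d = 2·567/2 + 63 = 630
t_c = 1 > 0 so v_max = 63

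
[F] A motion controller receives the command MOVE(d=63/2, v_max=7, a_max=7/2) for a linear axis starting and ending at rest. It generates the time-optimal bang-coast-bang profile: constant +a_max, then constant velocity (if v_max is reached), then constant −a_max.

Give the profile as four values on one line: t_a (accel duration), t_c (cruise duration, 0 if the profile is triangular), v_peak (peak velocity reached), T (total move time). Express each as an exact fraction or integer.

(v_max)²/a_max = 7²/(7/2) = 14
63/2 ≥ 14 → trapezoidal
t_a = 7/(7/2) = 2; v_peak = 7
d_cruise = 63/2 − 14 = 35/2; t_c = (35/2)/7 = 5/2
T = 2·2 + 5/2 = 13/2

t_a=2 t_c=5/2 v_peak=7 T=13/2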